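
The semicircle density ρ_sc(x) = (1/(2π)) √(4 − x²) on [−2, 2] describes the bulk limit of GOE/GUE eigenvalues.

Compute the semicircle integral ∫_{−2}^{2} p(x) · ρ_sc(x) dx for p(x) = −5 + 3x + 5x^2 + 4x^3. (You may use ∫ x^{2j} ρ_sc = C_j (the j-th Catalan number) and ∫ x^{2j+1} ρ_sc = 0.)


Write p(x) = Σ a_i x^i, split into monomials and integrate each against ρ_sc separately.
Using ∫ x^{2j} ρ_sc = C_j = (1/(j+1)) C(2j, j) (Catalan numbers) and ∫ x^{2j+1} ρ_sc = 0 (odd monomials vanish by symmetry):
  i = 0 (even): a_0 · C_{0} = -5 · 1 = -5
  i = 1 (odd): ∫ x^1 ρ_sc = 0 (vanishes)
  i = 2 (even): a_2 · C_{1} = 5 · 1 = 5
  i = 3 (odd): ∫ x^3 ρ_sc = 0 (vanishes)

Summing the contributions: ∫_{−2}^{2} p(x) ρ_sc(x) dx = (-5) + 5 = 0.


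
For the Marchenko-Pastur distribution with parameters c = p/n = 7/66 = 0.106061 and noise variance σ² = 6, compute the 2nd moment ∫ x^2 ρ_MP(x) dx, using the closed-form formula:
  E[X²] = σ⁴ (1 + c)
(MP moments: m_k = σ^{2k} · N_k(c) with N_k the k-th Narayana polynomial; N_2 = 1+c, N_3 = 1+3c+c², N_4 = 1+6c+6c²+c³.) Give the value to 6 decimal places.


E[X²] = σ⁴ (1 + c) (second MP moment). With σ² = 6 (so σ⁴ = 36) and c = 7/66 = 0.106061: E[X²] = 36 · (1 + 0.106061) = 36 · 1.106061.

So E[X^2] = 39.818182.


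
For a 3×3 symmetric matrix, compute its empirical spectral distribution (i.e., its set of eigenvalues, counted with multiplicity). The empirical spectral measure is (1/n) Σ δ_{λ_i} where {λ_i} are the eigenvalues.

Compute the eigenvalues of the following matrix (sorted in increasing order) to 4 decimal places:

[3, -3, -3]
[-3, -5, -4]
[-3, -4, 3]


Since M is real symmetric, all three eigenvalues are real; they are the roots of det(λI − M) = λ³ − (tr M) λ² + s λ − det M, where s is the sum of the principal 2×2 minors.
tr M = 3 + (-5) + 3 = 1.
s = (3·(-5) − (-3)²) + (3·3 − (-3)²) + ((-5)·3 − (-4)²) = -24 + 0 + (-31) = -55.
det M (expand along row 1) = 3·(-31) − (-3)·(-21) + (-3)·(-3) = -147.
Characteristic polynomial: λ³ − λ² − 55λ + 147 = 0.
Substitute λ = y + (tr M)/3 = y + 0.333333 to remove the quadratic term: y³ + p·y + q = 0 with p = s − (tr M)²/3 = -55.333333 and q = −2(tr M)³/27 + (tr M)·s/3 − det M = 128.592593.
Three real roots ⇒ use the trigonometric (Viète) form: r = 2√(−p/3) = 8.589399, φ = arccos(3q/(p·r)) = arccos(-0.811685) = 2.517828 rad.
y_k = r·cos(φ/3 − 2πk/3) for k = 0, 1, 2 gives y = 5.737734, 2.666667, -8.404401.
λ_k = y_k + 0.333333 gives λ = 6.0711, 3.0000, -8.0711 (check: the sum is 1.0000 = tr M).

Eigenvalues sorted in increasing order: [-8.0711, 3.0000, 6.0711].


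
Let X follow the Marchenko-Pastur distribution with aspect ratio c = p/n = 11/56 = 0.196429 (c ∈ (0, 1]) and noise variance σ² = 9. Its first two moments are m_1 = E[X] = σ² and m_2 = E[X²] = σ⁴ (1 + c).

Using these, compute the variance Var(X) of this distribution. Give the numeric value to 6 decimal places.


m_1 = E[X] = σ² = 9, so m_1² = 81.
m_2 = E[X²] = σ⁴ (1 + c) = 81 · (1 + 0.196429) = 81 · 1.196429 = 96.910714.
(Note m_2 − m_1² simplifies to c · σ⁴ = 0.196429 · 81.)

Var(X) = m_2 − m_1² = 96.910714 − 81 = 15.910714.


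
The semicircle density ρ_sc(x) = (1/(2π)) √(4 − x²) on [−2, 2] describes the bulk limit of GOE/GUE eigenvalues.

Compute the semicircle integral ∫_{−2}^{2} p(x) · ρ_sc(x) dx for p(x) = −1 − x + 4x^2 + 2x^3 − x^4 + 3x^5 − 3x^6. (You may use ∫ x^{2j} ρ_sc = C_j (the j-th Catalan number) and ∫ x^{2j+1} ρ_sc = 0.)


Write p(x) = Σ a_i x^i, split into monomials and integrate each against ρ_sc separately.
Using ∫ x^{2j} ρ_sc = C_j = (1/(j+1)) C(2j, j) (Catalan numbers) and ∫ x^{2j+1} ρ_sc = 0 (odd monomials vanish by symmetry):
  i = 0 (even): a_0 · C_{0} = -1 · 1 = -1
  i = 1 (odd): ∫ x^1 ρ_sc = 0 (vanishes)
  i = 2 (even): a_2 · C_{1} = 4 · 1 = 4
  i = 3 (odd): ∫ x^3 ρ_sc = 0 (vanishes)
  i = 4 (even): a_4 · C_{2} = -1 · 2 = -2
  i = 5 (odd): ∫ x^5 ρ_sc = 0 (vanishes)
  i = 6 (even): a_6 · C_{3} = -3 · 5 = -15

Summing the contributions: ∫_{−2}^{2} p(x) ρ_sc(x) dx = (-1) + 4 + (-2) + (-15) = -14.


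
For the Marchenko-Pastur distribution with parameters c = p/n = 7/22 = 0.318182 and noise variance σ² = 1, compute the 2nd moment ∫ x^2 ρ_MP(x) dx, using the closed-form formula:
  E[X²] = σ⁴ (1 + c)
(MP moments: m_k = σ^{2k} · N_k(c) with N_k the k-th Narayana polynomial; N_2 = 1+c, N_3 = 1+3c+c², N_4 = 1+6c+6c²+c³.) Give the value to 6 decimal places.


E[X²] = σ⁴ (1 + c) (second MP moment). With σ² = 1 (so σ⁴ = 1) and c = 7/22 = 0.318182: E[X²] = 1 · (1 + 0.318182) = 1 · 1.318182.

So E[X^2] = 1.318182.


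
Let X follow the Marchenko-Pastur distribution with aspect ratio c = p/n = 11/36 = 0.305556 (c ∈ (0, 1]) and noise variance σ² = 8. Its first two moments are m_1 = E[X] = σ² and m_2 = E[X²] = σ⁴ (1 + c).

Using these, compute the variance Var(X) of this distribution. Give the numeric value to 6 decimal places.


m_1 = E[X] = σ² = 8, so m_1² = 64.
m_2 = E[X²] = σ⁴ (1 + c) = 64 · (1 + 0.305556) = 64 · 1.305556 = 83.555556.
(Note m_2 − m_1² simplifies to c · σ⁴ = 0.305556 · 64.)

Var(X) = m_2 − m_1² = 83.555556 − 64 = 19.555556.


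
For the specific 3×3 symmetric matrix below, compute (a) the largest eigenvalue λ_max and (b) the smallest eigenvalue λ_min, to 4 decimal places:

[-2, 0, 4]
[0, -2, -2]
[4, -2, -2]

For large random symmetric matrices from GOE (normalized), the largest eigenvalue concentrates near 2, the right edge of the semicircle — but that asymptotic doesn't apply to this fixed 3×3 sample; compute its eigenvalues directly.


Since M is real symmetric, all three eigenvalues are real; they are the roots of det(λI − M) = λ³ − (tr M) λ² + s λ − det M, where s is the sum of the principal 2×2 minors.
tr M = -2 + (-2) + (-2) = -6.
s = ((-2)·(-2) − 0²) + ((-2)·(-2) − 4²) + ((-2)·(-2) − (-2)²) = 4 + (-12) + 0 = -8.
det M (expand along row 1) = (-2)·0 − 0·8 + 4·8 = 32.
Characteristic polynomial: λ³ + 6λ² − 8λ − 32 = 0.
Substitute λ = y + (tr M)/3 = y − 2.000000 to remove the quadratic term: y³ + p·y + q = 0 with p = s − (tr M)²/3 = -20.000000 and q = −2(tr M)³/27 + (tr M)·s/3 − det M = 0.000000.
Three real roots ⇒ use the trigonometric (Viète) form: r = 2√(−p/3) = 5.163978, φ = arccos(3q/(p·r)) = arccos(0.000000) = 1.570796 rad.
y_k = r·cos(φ/3 − 2πk/3) for k = 0, 1, 2 gives y = 4.472136, 0.000000, -4.472136.
λ_k = y_k − 2.000000 gives λ = 2.4721, -2.0000, -6.4721 (check: the sum is -6.0000 = tr M).

Hence λ_max = 2.4721 and λ_min = -6.4721.


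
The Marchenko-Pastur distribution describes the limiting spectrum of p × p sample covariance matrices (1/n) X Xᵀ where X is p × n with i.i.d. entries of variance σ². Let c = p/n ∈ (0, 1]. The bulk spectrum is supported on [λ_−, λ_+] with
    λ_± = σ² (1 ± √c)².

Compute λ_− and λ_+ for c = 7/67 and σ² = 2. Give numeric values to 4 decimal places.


c = 7/67 = 0.104478; √c = 0.323230.
λ_− = σ² (1 − √c)² = 2 · (1 − 0.323230)² = 2 · (0.676770)² = 0.916035.
λ_+ = σ² (1 + √c)² = 2 · (1 + 0.323230)² = 2 · (1.323230)² = 3.501875.

Rounded to 4 decimal places: λ_− ≈ 0.9160, λ_+ ≈ 3.5019.


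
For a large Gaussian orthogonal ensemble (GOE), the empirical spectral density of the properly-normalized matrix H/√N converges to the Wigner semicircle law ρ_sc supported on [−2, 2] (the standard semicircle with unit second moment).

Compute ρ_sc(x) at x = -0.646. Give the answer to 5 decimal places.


ρ_sc(x) = (1/(2π)) √(4 − x²). With x = -0.646:
  4 − x² = 4 − (-0.646)² = 4 − 0.417316 = 3.582684.
  √(4 − x²) = 1.892798.
  1/(2π) = 0.159155.
  ρ_sc(-0.646) = 0.159155 · 1.892798 = 0.301248.

Rounded to 5 decimal places: ρ_sc(-0.646) ≈ 0.30125.


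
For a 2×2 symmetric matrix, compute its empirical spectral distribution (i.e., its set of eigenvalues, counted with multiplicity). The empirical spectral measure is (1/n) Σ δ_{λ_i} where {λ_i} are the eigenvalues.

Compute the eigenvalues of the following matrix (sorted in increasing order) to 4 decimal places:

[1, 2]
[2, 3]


Since M is real symmetric, both eigenvalues are real; they are the roots of det(λI − M) = λ² − (tr M) λ + det M.
tr M = 1 + 3 = 4.
det M = 1·3 − 2² = 3 − 4 = -1.
Characteristic polynomial: λ² − 4λ − 1 = 0.
Discriminant Δ = (tr M)² − 4·det M = 16 − (-4) = 20; √Δ = 4.472136.
λ = (tr M ± √Δ)/2 = (4 ± 4.472136)/2, giving (tr M − √Δ)/2 = -0.2361 and (tr M + √Δ)/2 = 4.2361.

Eigenvalues sorted in increasing order: [-0.2361, 4.2361].


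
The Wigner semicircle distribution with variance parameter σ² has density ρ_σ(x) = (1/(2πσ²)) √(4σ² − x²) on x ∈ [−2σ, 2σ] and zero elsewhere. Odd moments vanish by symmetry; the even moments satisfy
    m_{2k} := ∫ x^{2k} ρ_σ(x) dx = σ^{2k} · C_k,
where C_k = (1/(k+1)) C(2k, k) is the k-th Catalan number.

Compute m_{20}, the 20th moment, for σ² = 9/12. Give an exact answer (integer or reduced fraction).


By the scaled semicircle moment identity, m_{2k} = σ^{2k} · C_k with k = 10.
C_10 = (1/(k+1)) · C(2k, k) = (1/11) · C(20, 10) = (1/11) · 184756 = 16796.
σ^{2k} = (σ²)^k = (9/12)^10 = 59049/1048576.

Therefore m_{20} = σ^{20} · C_10 = (59049/1048576) · 16796 = 247946751/262144.


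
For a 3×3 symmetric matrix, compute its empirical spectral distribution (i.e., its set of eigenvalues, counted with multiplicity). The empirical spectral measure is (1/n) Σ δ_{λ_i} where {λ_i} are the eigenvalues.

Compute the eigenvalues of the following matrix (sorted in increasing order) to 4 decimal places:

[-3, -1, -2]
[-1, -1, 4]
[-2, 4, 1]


Since M is real symmetric, all three eigenvalues are real; they are the roots of det(λI − M) = λ³ − (tr M) λ² + s λ − det M, where s is the sum of the principal 2×2 minors.
tr M = -3 + (-1) + 1 = -3.
s = ((-3)·(-1) − (-1)²) + ((-3)·1 − (-2)²) + ((-1)·1 − 4²) = 2 + (-7) + (-17) = -22.
det M (expand along row 1) = (-3)·(-17) − (-1)·7 + (-2)·(-6) = 70.
Characteristic polynomial: λ³ + 3λ² − 22λ − 70 = 0.
Substitute λ = y + (tr M)/3 = y − 1.000000 to remove the quadratic term: y³ + p·y + q = 0 with p = s − (tr M)²/3 = -25.000000 and q = −2(tr M)³/27 + (tr M)·s/3 − det M = -46.000000.
Three real roots ⇒ use the trigonometric (Viète) form: r = 2√(−p/3) = 5.773503, φ = arccos(3q/(p·r)) = arccos(0.956092) = 0.297433 rad.
y_k = r·cos(φ/3 − 2πk/3) for k = 0, 1, 2 gives y = 5.745150, -2.377666, -3.367485.
λ_k = y_k − 1.000000 gives λ = 4.7452, -3.3777, -4.3675 (check: the sum is -3.0000 = tr M).

Eigenvalues sorted in increasing order: [-4.3675, -3.3777, 4.7452].


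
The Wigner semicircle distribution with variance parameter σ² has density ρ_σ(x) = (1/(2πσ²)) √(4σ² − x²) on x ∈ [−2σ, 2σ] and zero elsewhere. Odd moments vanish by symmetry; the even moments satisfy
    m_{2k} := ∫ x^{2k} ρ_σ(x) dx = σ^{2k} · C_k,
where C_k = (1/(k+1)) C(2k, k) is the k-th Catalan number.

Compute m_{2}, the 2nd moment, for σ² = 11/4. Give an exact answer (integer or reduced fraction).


By the scaled semicircle moment identity, m_{2k} = σ^{2k} · C_k with k = 1.
C_1 = (1/(k+1)) · C(2k, k) = (1/2) · C(2, 1) = (1/2) · 2 = 1.
σ^{2k} = (σ²)^k = (11/4)^1 = 11/4.

Therefore m_{2} = σ^{2} · C_1 = (11/4) · 1 = 11/4.


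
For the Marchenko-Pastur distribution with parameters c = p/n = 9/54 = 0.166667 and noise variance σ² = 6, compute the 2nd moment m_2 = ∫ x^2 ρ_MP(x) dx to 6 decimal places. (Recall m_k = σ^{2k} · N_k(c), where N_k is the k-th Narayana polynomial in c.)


E[X²] = σ⁴ (1 + c) (second MP moment). With σ² = 6 (so σ⁴ = 36) and c = 9/54 = 0.166667: E[X²] = 36 · (1 + 0.166667) = 36 · 1.166667.

So E[X^2] = 42.000000.


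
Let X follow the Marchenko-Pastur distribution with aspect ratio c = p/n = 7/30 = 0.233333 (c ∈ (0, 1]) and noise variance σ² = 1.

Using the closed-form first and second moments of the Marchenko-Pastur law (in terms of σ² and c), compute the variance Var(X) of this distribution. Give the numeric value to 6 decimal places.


Recall the MP moments m_1 = E[X] = σ² and m_2 = E[X²] = σ⁴ (1 + c).
m_1 = E[X] = σ² = 1, so m_1² = 1.
m_2 = E[X²] = σ⁴ (1 + c) = 1 · (1 + 0.233333) = 1 · 1.233333 = 1.233333.
(Note m_2 − m_1² simplifies to c · σ⁴ = 0.233333 · 1.)

Var(X) = m_2 − m_1² = 1.233333 − 1 = 0.233333.


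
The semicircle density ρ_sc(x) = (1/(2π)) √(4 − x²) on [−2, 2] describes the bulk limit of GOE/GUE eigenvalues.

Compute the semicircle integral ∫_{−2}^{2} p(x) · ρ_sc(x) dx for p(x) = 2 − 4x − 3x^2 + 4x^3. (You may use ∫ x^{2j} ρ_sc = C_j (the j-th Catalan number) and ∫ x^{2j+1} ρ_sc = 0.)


Write p(x) = Σ a_i x^i, split into monomials and integrate each against ρ_sc separately.
Using ∫ x^{2j} ρ_sc = C_j = (1/(j+1)) C(2j, j) (Catalan numbers) and ∫ x^{2j+1} ρ_sc = 0 (odd monomials vanish by symmetry):
  i = 0 (even): a_0 · C_{0} = 2 · 1 = 2
  i = 1 (odd): ∫ x^1 ρ_sc = 0 (vanishes)
  i = 2 (even): a_2 · C_{1} = -3 · 1 = -3
  i = 3 (odd): ∫ x^3 ρ_sc = 0 (vanishes)

Summing the contributions: ∫_{−2}^{2} p(x) ρ_sc(x) dx = 2 + (-3) = -1.


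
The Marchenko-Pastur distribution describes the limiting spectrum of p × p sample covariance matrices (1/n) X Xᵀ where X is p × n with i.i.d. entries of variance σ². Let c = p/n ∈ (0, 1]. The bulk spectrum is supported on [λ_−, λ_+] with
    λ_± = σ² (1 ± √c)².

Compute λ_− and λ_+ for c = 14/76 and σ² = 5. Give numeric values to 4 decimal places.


c = 14/76 = 0.184211; √c = 0.429198.
λ_− = σ² (1 − √c)² = 5 · (1 − 0.429198)² = 5 · (0.570802)² = 1.629077.
λ_+ = σ² (1 + √c)² = 5 · (1 + 0.429198)² = 5 · (1.429198)² = 10.213028.

Rounded to 4 decimal places: λ_− ≈ 1.6291, λ_+ ≈ 10.2130.


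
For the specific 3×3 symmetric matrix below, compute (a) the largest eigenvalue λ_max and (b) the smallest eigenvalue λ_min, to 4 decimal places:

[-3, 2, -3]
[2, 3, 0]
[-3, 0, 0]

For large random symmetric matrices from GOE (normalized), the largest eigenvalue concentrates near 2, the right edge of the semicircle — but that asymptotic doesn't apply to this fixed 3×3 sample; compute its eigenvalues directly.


Since M is real symmetric, all three eigenvalues are real; they are the roots of det(λI − M) = λ³ − (tr M) λ² + s λ − det M, where s is the sum of the principal 2×2 minors.
tr M = -3 + 3 + 0 = 0.
s = ((-3)·3 − 2²) + ((-3)·0 − (-3)²) + (3·0 − 0²) = -13 + (-9) + 0 = -22.
det M (expand along row 1) = (-3)·0 − 2·0 + (-3)·9 = -27.
Characteristic polynomial: λ³ − 22λ + 27 = 0.
Substitute λ = y + (tr M)/3 = y + 0.000000 to remove the quadratic term: y³ + p·y + q = 0 with p = s − (tr M)²/3 = -22.000000 and q = −2(tr M)³/27 + (tr M)·s/3 − det M = 27.000000.
Three real roots ⇒ use the trigonometric (Viète) form: r = 2√(−p/3) = 5.416026, φ = arccos(3q/(p·r)) = arccos(-0.679801) = 2.318287 rad.
y_k = r·cos(φ/3 − 2πk/3) for k = 0, 1, 2 gives y = 3.877793, 1.335557, -5.213349.
λ_k = y_k + 0.000000 gives λ = 3.8778, 1.3356, -5.2133 (check: the sum is 0.0000 = tr M).

Hence λ_max = 3.8778 and λ_min = -5.2133.


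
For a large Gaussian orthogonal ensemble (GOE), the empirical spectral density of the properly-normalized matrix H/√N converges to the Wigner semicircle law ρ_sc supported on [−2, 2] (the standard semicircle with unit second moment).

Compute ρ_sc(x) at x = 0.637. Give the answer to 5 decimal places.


ρ_sc(x) = (1/(2π)) √(4 − x²). With x = 0.637:
  4 − x² = 4 − (0.637)² = 4 − 0.405769 = 3.594231.
  √(4 − x²) = 1.895846.
  1/(2π) = 0.159155.
  ρ_sc(0.637) = 0.159155 · 1.895846 = 0.301733.

Rounded to 5 decimal places: ρ_sc(0.637) ≈ 0.30173.


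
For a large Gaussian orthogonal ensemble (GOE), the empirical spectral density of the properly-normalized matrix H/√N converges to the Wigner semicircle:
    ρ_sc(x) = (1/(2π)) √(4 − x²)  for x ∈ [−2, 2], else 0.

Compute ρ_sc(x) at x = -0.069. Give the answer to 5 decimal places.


ρ_sc(x) = (1/(2π)) √(4 − x²). With x = -0.069:
  4 − x² = 4 − (-0.069)² = 4 − 0.004761 = 3.995239.
  √(4 − x²) = 1.998809.
  1/(2π) = 0.159155.
  ρ_sc(-0.069) = 0.159155 · 1.998809 = 0.318120.

Rounded to 5 decimal places: ρ_sc(-0.069) ≈ 0.31812.


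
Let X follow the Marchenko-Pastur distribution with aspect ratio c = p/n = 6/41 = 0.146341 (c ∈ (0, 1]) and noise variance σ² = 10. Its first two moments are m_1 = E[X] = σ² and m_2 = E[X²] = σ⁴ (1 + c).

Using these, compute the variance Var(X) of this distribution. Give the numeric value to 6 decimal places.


m_1 = E[X] = σ² = 10, so m_1² = 100.
m_2 = E[X²] = σ⁴ (1 + c) = 100 · (1 + 0.146341) = 100 · 1.146341 = 114.634146.
(Note m_2 − m_1² simplifies to c · σ⁴ = 0.146341 · 100.)

Var(X) = m_2 − m_1² = 114.634146 − 100 = 14.634146.


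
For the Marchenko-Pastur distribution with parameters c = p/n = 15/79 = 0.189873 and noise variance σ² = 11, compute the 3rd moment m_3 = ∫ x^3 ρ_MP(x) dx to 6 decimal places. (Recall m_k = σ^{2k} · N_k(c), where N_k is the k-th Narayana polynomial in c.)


E[X³] = σ⁶ (1 + 3c + c²) (third MP moment). With σ² = 11 (so σ⁶ = 1331) and c = 15/79 = 0.189873: E[X³] = 1331 · (1 + 3·0.189873 + (0.189873)²) = 1331 · 1.605672.

So E[X^3] = 2137.149656.


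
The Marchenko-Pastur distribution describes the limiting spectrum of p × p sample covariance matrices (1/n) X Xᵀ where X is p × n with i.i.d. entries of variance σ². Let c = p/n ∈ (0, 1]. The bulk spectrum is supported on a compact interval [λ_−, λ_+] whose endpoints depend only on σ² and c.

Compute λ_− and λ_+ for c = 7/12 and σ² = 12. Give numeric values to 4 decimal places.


c = 7/12 = 0.583333; √c = 0.763763.
λ_− = σ² (1 − √c)² = 12 · (1 − 0.763763)² = 12 · (0.236237)² = 0.669697.
λ_+ = σ² (1 + √c)² = 12 · (1 + 0.763763)² = 12 · (1.763763)² = 37.330303.

Rounded to 4 decimal places: λ_− ≈ 0.6697, λ_+ ≈ 37.3303.


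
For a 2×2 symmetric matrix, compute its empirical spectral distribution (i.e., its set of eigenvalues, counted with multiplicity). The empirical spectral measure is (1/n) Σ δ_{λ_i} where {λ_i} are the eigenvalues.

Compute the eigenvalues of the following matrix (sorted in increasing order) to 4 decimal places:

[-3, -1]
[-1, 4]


Since M is real symmetric, both eigenvalues are real; they are the roots of det(λI − M) = λ² − (tr M) λ + det M.
tr M = -3 + 4 = 1.
det M = (-3)·4 − (-1)² = -12 − 1 = -13.
Characteristic polynomial: λ² − λ − 13 = 0.
Discriminant Δ = (tr M)² − 4·det M = 1 − (-52) = 53; √Δ = 7.280110.
λ = (tr M ± √Δ)/2 = (1 ± 7.280110)/2, giving (tr M − √Δ)/2 = -3.1401 and (tr M + √Δ)/2 = 4.1401.

Eigenvalues sorted in increasing order: [-3.1401, 4.1401].


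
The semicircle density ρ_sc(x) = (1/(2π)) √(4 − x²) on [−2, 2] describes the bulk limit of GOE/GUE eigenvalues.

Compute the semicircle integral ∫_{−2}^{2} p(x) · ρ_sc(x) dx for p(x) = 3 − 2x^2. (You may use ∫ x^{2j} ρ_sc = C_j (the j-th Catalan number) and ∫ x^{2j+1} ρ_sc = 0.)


Write p(x) = Σ a_i x^i, split into monomials and integrate each against ρ_sc separately.
Using ∫ x^{2j} ρ_sc = C_j = (1/(j+1)) C(2j, j) (Catalan numbers) and ∫ x^{2j+1} ρ_sc = 0 (odd monomials vanish by symmetry):
  i = 0 (even): a_0 · C_{0} = 3 · 1 = 3
  i = 2 (even): a_2 · C_{1} = -2 · 1 = -2

Summing the contributions: ∫_{−2}^{2} p(x) ρ_sc(x) dx = 3 + (-2) = 1.


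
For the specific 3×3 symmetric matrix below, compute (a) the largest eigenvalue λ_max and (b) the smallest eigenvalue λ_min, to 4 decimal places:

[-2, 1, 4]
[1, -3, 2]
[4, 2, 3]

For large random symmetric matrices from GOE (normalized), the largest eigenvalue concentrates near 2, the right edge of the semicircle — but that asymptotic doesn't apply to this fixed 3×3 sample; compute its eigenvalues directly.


Since M is real symmetric, all three eigenvalues are real; they are the roots of det(λI − M) = λ³ − (tr M) λ² + s λ − det M, where s is the sum of the principal 2×2 minors.
tr M = -2 + (-3) + 3 = -2.
s = ((-2)·(-3) − 1²) + ((-2)·3 − 4²) + ((-3)·3 − 2²) = 5 + (-22) + (-13) = -30.
det M (expand along row 1) = (-2)·(-13) − 1·(-5) + 4·14 = 87.
Characteristic polynomial: λ³ + 2λ² − 30λ − 87 = 0.
Substitute λ = y + (tr M)/3 = y − 0.666667 to remove the quadratic term: y³ + p·y + q = 0 with p = s − (tr M)²/3 = -31.333333 and q = −2(tr M)³/27 + (tr M)·s/3 − det M = -66.407407.
Three real roots ⇒ use the trigonometric (Viète) form: r = 2√(−p/3) = 6.463573, φ = arccos(3q/(p·r)) = arccos(0.983691) = 0.180853 rad.
y_k = r·cos(φ/3 − 2πk/3) for k = 0, 1, 2 gives y = 6.451832, -2.888671, -3.563161.
λ_k = y_k − 0.666667 gives λ = 5.7852, -3.5553, -4.2298 (check: the sum is -2.0000 = tr M).

Hence λ_max = 5.7852 and λ_min = -4.2298.


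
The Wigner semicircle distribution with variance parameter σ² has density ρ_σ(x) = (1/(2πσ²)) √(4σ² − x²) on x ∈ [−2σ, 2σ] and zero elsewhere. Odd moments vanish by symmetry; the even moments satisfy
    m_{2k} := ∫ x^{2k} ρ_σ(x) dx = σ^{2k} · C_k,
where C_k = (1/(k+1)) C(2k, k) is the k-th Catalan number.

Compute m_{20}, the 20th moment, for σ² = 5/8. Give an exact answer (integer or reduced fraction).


By the scaled semicircle moment identity, m_{2k} = σ^{2k} · C_k with k = 10.
C_10 = (1/(k+1)) · C(2k, k) = (1/11) · C(20, 10) = (1/11) · 184756 = 16796.
σ^{2k} = (σ²)^k = (5/8)^10 = 9765625/1073741824.

Therefore m_{20} = σ^{20} · C_10 = (9765625/1073741824) · 16796 = 41005859375/268435456.


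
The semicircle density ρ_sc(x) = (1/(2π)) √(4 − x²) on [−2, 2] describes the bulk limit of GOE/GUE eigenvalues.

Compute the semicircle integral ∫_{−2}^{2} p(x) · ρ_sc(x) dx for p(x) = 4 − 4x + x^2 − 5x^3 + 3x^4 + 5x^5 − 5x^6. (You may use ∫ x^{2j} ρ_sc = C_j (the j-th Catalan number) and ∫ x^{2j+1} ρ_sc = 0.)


Write p(x) = Σ a_i x^i, split into monomials and integrate each against ρ_sc separately.
Using ∫ x^{2j} ρ_sc = C_j = (1/(j+1)) C(2j, j) (Catalan numbers) and ∫ x^{2j+1} ρ_sc = 0 (odd monomials vanish by symmetry):
  i = 0 (even): a_0 · C_{0} = 4 · 1 = 4
  i = 1 (odd): ∫ x^1 ρ_sc = 0 (vanishes)
  i = 2 (even): a_2 · C_{1} = 1 · 1 = 1
  i = 3 (odd): ∫ x^3 ρ_sc = 0 (vanishes)
  i = 4 (even): a_4 · C_{2} = 3 · 2 = 6
  i = 5 (odd): ∫ x^5 ρ_sc = 0 (vanishes)
  i = 6 (even): a_6 · C_{3} = -5 · 5 = -25

Summing the contributions: ∫_{−2}^{2} p(x) ρ_sc(x) dx = 4 + 1 + 6 + (-25) = -14.


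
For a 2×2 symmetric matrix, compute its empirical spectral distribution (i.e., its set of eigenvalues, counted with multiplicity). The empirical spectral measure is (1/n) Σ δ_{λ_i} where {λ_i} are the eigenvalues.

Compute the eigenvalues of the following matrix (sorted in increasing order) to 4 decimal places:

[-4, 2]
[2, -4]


Since M is real symmetric, both eigenvalues are real; they are the roots of det(λI − M) = λ² − (tr M) λ + det M.
tr M = -4 + (-4) = -8.
det M = (-4)·(-4) − 2² = 16 − 4 = 12.
Characteristic polynomial: λ² + 8λ + 12 = 0.
Discriminant Δ = (tr M)² − 4·det M = 64 − 48 = 16; √Δ = 4.000000.
λ = (tr M ± √Δ)/2 = (-8 ± 4.000000)/2, giving (tr M − √Δ)/2 = -6.0000 and (tr M + √Δ)/2 = -2.0000.

Eigenvalues sorted in increasing order: [-6.0000, -2.0000].


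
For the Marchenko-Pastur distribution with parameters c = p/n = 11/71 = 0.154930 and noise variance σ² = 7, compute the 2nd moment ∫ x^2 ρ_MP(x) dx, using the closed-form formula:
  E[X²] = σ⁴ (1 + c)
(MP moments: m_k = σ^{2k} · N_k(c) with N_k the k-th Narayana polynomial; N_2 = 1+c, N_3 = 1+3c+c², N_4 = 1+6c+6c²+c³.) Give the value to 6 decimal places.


E[X²] = σ⁴ (1 + c) (second MP moment). With σ² = 7 (so σ⁴ = 49) and c = 11/71 = 0.154930: E[X²] = 49 · (1 + 0.154930) = 49 · 1.154930.

So E[X^2] = 56.591549.


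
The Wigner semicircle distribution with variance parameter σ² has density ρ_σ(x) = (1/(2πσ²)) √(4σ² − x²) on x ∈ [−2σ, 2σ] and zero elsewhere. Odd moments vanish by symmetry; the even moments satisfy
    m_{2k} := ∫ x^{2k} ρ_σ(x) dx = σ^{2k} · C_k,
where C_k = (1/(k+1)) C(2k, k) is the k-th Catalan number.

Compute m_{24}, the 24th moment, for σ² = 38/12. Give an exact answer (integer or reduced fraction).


By the scaled semicircle moment identity, m_{2k} = σ^{2k} · C_k with k = 12.
C_12 = (1/(k+1)) · C(2k, k) = (1/13) · C(24, 12) = (1/13) · 2704156 = 208012.
σ^{2k} = (σ²)^k = (38/12)^12 = 2213314919066161/2176782336.

Therefore m_{24} = σ^{24} · C_12 = (2213314919066161/2176782336) · 208012 = 115099015736197570483/544195584.


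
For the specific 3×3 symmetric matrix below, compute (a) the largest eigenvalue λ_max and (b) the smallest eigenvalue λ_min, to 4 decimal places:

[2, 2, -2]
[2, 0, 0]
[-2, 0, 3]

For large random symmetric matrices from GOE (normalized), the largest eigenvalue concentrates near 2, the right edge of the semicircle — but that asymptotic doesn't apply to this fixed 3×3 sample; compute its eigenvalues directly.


Since M is real symmetric, all three eigenvalues are real; they are the roots of det(λI − M) = λ³ − (tr M) λ² + s λ − det M, where s is the sum of the principal 2×2 minors.
tr M = 2 + 0 + 3 = 5.
s = (2·0 − 2²) + (2·3 − (-2)²) + (0·3 − 0²) = -4 + 2 + 0 = -2.
det M (expand along row 1) = 2·0 − 2·6 + (-2)·0 = -12.
Characteristic polynomial: λ³ − 5λ² − 2λ + 12 = 0.
Substitute λ = y + (tr M)/3 = y + 1.666667 to remove the quadratic term: y³ + p·y + q = 0 with p = s − (tr M)²/3 = -10.333333 and q = −2(tr M)³/27 + (tr M)·s/3 − det M = -0.592593.
Three real roots ⇒ use the trigonometric (Viète) form: r = 2√(−p/3) = 3.711843, φ = arccos(3q/(p·r)) = arccos(0.046350) = 1.524430 rad.
y_k = r·cos(φ/3 − 2πk/3) for k = 0, 1, 2 gives y = 3.242849, -0.057366, -3.185483.
λ_k = y_k + 1.666667 gives λ = 4.9095, 1.6093, -1.5188 (check: the sum is 5.0000 = tr M).

Hence λ_max = 4.9095 and λ_min = -1.5188.


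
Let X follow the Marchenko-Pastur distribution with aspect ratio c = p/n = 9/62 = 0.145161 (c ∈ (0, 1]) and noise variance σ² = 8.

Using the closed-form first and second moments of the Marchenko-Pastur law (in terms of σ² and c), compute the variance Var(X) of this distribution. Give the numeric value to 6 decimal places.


Recall the MP moments m_1 = E[X] = σ² and m_2 = E[X²] = σ⁴ (1 + c).
m_1 = E[X] = σ² = 8, so m_1² = 64.
m_2 = E[X²] = σ⁴ (1 + c) = 64 · (1 + 0.145161) = 64 · 1.145161 = 73.290323.
(Note m_2 − m_1² simplifies to c · σ⁴ = 0.145161 · 64.)

Var(X) = m_2 − m_1² = 73.290323 − 64 = 9.290323.


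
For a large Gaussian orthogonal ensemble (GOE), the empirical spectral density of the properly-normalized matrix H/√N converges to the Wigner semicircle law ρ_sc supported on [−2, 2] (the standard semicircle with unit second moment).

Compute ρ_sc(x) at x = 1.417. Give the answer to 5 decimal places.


ρ_sc(x) = (1/(2π)) √(4 − x²). With x = 1.417:
  4 − x² = 4 − (1.417)² = 4 − 2.007889 = 1.992111.
  √(4 − x²) = 1.411422.
  1/(2π) = 0.159155.
  ρ_sc(1.417) = 0.159155 · 1.411422 = 0.224635.

Rounded to 5 decimal places: ρ_sc(1.417) ≈ 0.22463.


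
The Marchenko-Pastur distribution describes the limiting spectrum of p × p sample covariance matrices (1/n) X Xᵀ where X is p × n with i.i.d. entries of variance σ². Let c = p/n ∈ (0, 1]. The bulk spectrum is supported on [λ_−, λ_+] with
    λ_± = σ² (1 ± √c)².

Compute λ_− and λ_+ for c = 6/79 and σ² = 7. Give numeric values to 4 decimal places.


c = 6/79 = 0.075949; √c = 0.275589.
λ_− = σ² (1 − √c)² = 7 · (1 − 0.275589)² = 7 · (0.724411)² = 3.673398.
λ_+ = σ² (1 + √c)² = 7 · (1 + 0.275589)² = 7 · (1.275589)² = 11.389893.

Rounded to 4 decimal places: λ_− ≈ 3.6734, λ_+ ≈ 11.3899.


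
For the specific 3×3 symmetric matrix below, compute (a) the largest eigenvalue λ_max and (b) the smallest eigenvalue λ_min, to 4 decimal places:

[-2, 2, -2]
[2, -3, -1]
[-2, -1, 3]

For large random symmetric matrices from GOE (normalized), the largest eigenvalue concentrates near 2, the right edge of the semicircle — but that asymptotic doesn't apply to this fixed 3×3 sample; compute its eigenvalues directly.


Since M is real symmetric, all three eigenvalues are real; they are the roots of det(λI − M) = λ³ − (tr M) λ² + s λ − det M, where s is the sum of the principal 2×2 minors.
tr M = -2 + (-3) + 3 = -2.
s = ((-2)·(-3) − 2²) + ((-2)·3 − (-2)²) + ((-3)·3 − (-1)²) = 2 + (-10) + (-10) = -18.
det M (expand along row 1) = (-2)·(-10) − 2·4 + (-2)·(-8) = 28.
Characteristic polynomial: λ³ + 2λ² − 18λ − 28 = 0.
Substitute λ = y + (tr M)/3 = y − 0.666667 to remove the quadratic term: y³ + p·y + q = 0 with p = s − (tr M)²/3 = -19.333333 and q = −2(tr M)³/27 + (tr M)·s/3 − det M = -15.407407.
Three real roots ⇒ use the trigonometric (Viète) form: r = 2√(−p/3) = 5.077182, φ = arccos(3q/(p·r)) = arccos(0.470892) = 1.080495 rad.
y_k = r·cos(φ/3 − 2πk/3) for k = 0, 1, 2 gives y = 4.751424, -0.826095, -3.925329.
λ_k = y_k − 0.666667 gives λ = 4.0848, -1.4928, -4.5920 (check: the sum is -2.0000 = tr M).

Hence λ_max = 4.0848 and λ_min = -4.5920.


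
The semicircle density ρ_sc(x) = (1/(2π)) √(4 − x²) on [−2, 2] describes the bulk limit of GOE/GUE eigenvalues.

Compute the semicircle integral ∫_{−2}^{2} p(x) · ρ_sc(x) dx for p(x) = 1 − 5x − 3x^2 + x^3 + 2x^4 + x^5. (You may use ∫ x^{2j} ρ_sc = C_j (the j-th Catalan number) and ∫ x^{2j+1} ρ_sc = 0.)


Write p(x) = Σ a_i x^i, split into monomials and integrate each against ρ_sc separately.
Using ∫ x^{2j} ρ_sc = C_j = (1/(j+1)) C(2j, j) (Catalan numbers) and ∫ x^{2j+1} ρ_sc = 0 (odd monomials vanish by symmetry):
  i = 0 (even): a_0 · C_{0} = 1 · 1 = 1
  i = 1 (odd): ∫ x^1 ρ_sc = 0 (vanishes)
  i = 2 (even): a_2 · C_{1} = -3 · 1 = -3
  i = 3 (odd): ∫ x^3 ρ_sc = 0 (vanishes)
  i = 4 (even): a_4 · C_{2} = 2 · 2 = 4
  i = 5 (odd): ∫ x^5 ρ_sc = 0 (vanishes)

Summing the contributions: ∫_{−2}^{2} p(x) ρ_sc(x) dx = 1 + (-3) + 4 = 2.


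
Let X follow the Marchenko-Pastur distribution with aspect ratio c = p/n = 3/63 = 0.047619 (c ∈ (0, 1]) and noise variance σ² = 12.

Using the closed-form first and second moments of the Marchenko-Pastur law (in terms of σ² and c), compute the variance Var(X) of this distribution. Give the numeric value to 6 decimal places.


Recall the MP moments m_1 = E[X] = σ² and m_2 = E[X²] = σ⁴ (1 + c).
m_1 = E[X] = σ² = 12, so m_1² = 144.
m_2 = E[X²] = σ⁴ (1 + c) = 144 · (1 + 0.047619) = 144 · 1.047619 = 150.857143.
(Note m_2 − m_1² simplifies to c · σ⁴ = 0.047619 · 144.)

Var(X) = m_2 − m_1² = 150.857143 − 144 = 6.857143.


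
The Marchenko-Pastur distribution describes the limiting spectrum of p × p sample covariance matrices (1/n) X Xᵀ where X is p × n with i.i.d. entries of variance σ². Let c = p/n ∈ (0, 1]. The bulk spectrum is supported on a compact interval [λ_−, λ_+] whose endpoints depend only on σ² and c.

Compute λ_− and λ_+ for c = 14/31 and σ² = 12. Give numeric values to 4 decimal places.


c = 14/31 = 0.451613; √c = 0.672022.
λ_− = σ² (1 − √c)² = 12 · (1 − 0.672022)² = 12 · (0.327978)² = 1.290839.
λ_+ = σ² (1 + √c)² = 12 · (1 + 0.672022)² = 12 · (1.672022)² = 33.547871.

Rounded to 4 decimal places: λ_− ≈ 1.2908, λ_+ ≈ 33.5479.


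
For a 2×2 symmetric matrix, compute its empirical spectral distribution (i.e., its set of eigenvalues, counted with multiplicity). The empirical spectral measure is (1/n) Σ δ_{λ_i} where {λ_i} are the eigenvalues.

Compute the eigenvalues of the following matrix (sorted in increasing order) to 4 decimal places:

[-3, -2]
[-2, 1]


Since M is real symmetric, both eigenvalues are real; they are the roots of det(λI − M) = λ² − (tr M) λ + det M.
tr M = -3 + 1 = -2.
det M = (-3)·1 − (-2)² = -3 − 4 = -7.
Characteristic polynomial: λ² + 2λ − 7 = 0.
Discriminant Δ = (tr M)² − 4·det M = 4 − (-28) = 32; √Δ = 5.656854.
λ = (tr M ± √Δ)/2 = (-2 ± 5.656854)/2, giving (tr M − √Δ)/2 = -3.8284 and (tr M + √Δ)/2 = 1.8284.

Eigenvalues sorted in increasing order: [-3.8284, 1.8284].


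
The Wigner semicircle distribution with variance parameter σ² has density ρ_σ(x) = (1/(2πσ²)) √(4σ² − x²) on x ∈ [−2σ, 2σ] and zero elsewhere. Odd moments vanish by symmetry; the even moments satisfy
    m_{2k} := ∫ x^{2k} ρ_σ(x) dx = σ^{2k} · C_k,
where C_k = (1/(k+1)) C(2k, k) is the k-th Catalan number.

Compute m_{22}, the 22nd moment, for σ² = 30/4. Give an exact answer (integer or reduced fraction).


By the scaled semicircle moment identity, m_{2k} = σ^{2k} · C_k with k = 11.
C_11 = (1/(k+1)) · C(2k, k) = (1/12) · C(22, 11) = (1/12) · 705432 = 58786.
σ^{2k} = (σ²)^k = (30/4)^11 = 8649755859375/2048.

Therefore m_{22} = σ^{22} · C_11 = (8649755859375/2048) · 58786 = 254242273974609375/1024.


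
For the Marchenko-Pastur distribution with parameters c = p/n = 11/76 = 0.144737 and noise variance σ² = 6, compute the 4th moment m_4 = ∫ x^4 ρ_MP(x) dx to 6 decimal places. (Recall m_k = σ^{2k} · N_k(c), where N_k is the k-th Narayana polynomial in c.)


E[X⁴] = σ⁸ (1 + 6c + 6c² + c³) (fourth MP moment). With σ² = 6 (so σ⁸ = 1296) and c = 11/76 = 0.144737: E[X⁴] = 1296 · (1 + 6·0.144737 + 6·(0.144737)² + (0.144737)³) = 1296 · 1.997146.

So E[X^4] = 2588.300736.


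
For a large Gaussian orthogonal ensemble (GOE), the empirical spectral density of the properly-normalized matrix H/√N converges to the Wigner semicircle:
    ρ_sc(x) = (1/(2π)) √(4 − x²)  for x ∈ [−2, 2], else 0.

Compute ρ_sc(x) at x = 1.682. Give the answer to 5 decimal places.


ρ_sc(x) = (1/(2π)) √(4 − x²). With x = 1.682:
  4 − x² = 4 − (1.682)² = 4 − 2.829124 = 1.170876.
  √(4 − x²) = 1.082070.
  1/(2π) = 0.159155.
  ρ_sc(1.682) = 0.159155 · 1.082070 = 0.172217.

Rounded to 5 decimal places: ρ_sc(1.682) ≈ 0.17222.


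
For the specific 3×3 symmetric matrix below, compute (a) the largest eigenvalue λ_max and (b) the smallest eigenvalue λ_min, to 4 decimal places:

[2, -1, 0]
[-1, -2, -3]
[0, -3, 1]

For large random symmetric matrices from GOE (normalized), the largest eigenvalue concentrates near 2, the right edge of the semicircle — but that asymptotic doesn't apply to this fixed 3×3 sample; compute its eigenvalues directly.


Since M is real symmetric, all three eigenvalues are real; they are the roots of det(λI − M) = λ³ − (tr M) λ² + s λ − det M, where s is the sum of the principal 2×2 minors.
tr M = 2 + (-2) + 1 = 1.
s = (2·(-2) − (-1)²) + (2·1 − 0²) + ((-2)·1 − (-3)²) = -5 + 2 + (-11) = -14.
det M (expand along row 1) = 2·(-11) − (-1)·(-1) + 0·3 = -23.
Characteristic polynomial: λ³ − λ² − 14λ + 23 = 0.
Substitute λ = y + (tr M)/3 = y + 0.333333 to remove the quadratic term: y³ + p·y + q = 0 with p = s − (tr M)²/3 = -14.333333 and q = −2(tr M)³/27 + (tr M)·s/3 − det M = 18.259259.
Three real roots ⇒ use the trigonometric (Viète) form: r = 2√(−p/3) = 4.371626, φ = arccos(3q/(p·r)) = arccos(-0.874207) = 2.634596 rad.
y_k = r·cos(φ/3 − 2πk/3) for k = 0, 1, 2 gives y = 2.791451, 1.517895, -4.309346.
λ_k = y_k + 0.333333 gives λ = 3.1248, 1.8512, -3.9760 (check: the sum is 1.0000 = tr M).

Hence λ_max = 3.1248 and λ_min = -3.9760.


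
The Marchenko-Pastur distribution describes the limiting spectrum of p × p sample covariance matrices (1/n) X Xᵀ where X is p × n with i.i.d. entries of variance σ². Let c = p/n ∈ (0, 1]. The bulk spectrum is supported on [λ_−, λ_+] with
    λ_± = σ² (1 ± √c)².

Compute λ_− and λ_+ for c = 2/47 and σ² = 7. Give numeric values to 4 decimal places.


c = 2/47 = 0.042553; √c = 0.206284.
λ_− = σ² (1 − √c)² = 7 · (1 − 0.206284)² = 7 · (0.793716)² = 4.409893.
λ_+ = σ² (1 + √c)² = 7 · (1 + 0.206284)² = 7 · (1.206284)² = 10.185852.

Rounded to 4 decimal places: λ_− ≈ 4.4099, λ_+ ≈ 10.1859.


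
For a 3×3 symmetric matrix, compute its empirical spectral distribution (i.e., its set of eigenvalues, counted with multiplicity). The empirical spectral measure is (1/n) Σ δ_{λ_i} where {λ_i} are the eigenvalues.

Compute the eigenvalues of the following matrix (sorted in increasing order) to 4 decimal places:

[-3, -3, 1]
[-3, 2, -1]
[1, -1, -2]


Since M is real symmetric, all three eigenvalues are real; they are the roots of det(λI − M) = λ³ − (tr M) λ² + s λ − det M, where s is the sum of the principal 2×2 minors.
tr M = -3 + 2 + (-2) = -3.
s = ((-3)·2 − (-3)²) + ((-3)·(-2) − 1²) + (2·(-2) − (-1)²) = -15 + 5 + (-5) = -15.
det M (expand along row 1) = (-3)·(-5) − (-3)·7 + 1·1 = 37.
Characteristic polynomial: λ³ + 3λ² − 15λ − 37 = 0.
Substitute λ = y + (tr M)/3 = y − 1.000000 to remove the quadratic term: y³ + p·y + q = 0 with p = s − (tr M)²/3 = -18.000000 and q = −2(tr M)³/27 + (tr M)·s/3 − det M = -20.000000.
Three real roots ⇒ use the trigonometric (Viète) form: r = 2√(−p/3) = 4.898979, φ = arccos(3q/(p·r)) = arccos(0.680414) = 0.822469 rad.
y_k = r·cos(φ/3 − 2πk/3) for k = 0, 1, 2 gives y = 4.716022, -1.209380, -3.506642.
λ_k = y_k − 1.000000 gives λ = 3.7160, -2.2094, -4.5066 (check: the sum is -3.0000 = tr M).

Eigenvalues sorted in increasing order: [-4.5066, -2.2094, 3.7160].


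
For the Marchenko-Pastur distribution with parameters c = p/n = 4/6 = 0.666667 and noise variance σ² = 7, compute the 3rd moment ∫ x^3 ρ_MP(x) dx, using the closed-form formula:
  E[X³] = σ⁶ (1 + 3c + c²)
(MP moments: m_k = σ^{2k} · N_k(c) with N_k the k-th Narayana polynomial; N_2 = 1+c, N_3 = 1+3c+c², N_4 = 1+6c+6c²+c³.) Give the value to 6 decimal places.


E[X³] = σ⁶ (1 + 3c + c²) (third MP moment). With σ² = 7 (so σ⁶ = 343) and c = 4/6 = 0.666667: E[X³] = 343 · (1 + 3·0.666667 + (0.666667)²) = 343 · 3.444444.

So E[X^3] = 1181.444444.


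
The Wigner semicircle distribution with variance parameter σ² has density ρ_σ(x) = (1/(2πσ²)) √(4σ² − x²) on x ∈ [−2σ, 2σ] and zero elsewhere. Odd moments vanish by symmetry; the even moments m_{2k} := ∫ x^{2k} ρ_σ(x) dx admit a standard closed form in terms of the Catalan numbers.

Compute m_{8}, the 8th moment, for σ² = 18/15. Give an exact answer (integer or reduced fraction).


By the scaled semicircle moment identity, m_{2k} = σ^{2k} · C_k with k = 4.
C_4 = (1/(k+1)) · C(2k, k) = (1/5) · C(8, 4) = (1/5) · 70 = 14.
σ^{2k} = (σ²)^k = (18/15)^4 = 1296/625.

Therefore m_{8} = σ^{8} · C_4 = (1296/625) · 14 = 18144/625.


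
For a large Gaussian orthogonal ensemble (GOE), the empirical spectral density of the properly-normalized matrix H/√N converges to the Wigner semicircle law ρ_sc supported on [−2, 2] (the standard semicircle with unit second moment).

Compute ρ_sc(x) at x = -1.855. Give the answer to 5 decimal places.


ρ_sc(x) = (1/(2π)) √(4 − x²). With x = -1.855:
  4 − x² = 4 − (-1.855)² = 4 − 3.441025 = 0.558975.
  √(4 − x²) = 0.747646.
  1/(2π) = 0.159155.
  ρ_sc(-1.855) = 0.159155 · 0.747646 = 0.118992.

Rounded to 5 decimal places: ρ_sc(-1.855) ≈ 0.11899.


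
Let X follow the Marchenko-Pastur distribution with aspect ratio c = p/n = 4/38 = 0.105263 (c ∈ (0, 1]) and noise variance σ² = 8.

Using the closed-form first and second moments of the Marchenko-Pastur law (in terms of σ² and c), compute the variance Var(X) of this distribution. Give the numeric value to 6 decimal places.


Recall the MP moments m_1 = E[X] = σ² and m_2 = E[X²] = σ⁴ (1 + c).
m_1 = E[X] = σ² = 8, so m_1² = 64.
m_2 = E[X²] = σ⁴ (1 + c) = 64 · (1 + 0.105263) = 64 · 1.105263 = 70.736842.
(Note m_2 − m_1² simplifies to c · σ⁴ = 0.105263 · 64.)

Var(X) = m_2 − m_1² = 70.736842 − 64 = 6.736842.
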